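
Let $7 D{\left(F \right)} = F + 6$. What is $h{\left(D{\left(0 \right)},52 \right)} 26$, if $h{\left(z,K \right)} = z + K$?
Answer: $\frac{9620}{7} \approx 1374.3$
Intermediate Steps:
$D{\left(F \right)} = \frac{6}{7} + \frac{F}{7}$ ($D{\left(F \right)} = \frac{F + 6}{7} = \frac{6 + F}{7} = \frac{6}{7} + \frac{F}{7}$)
$h{\left(z,K \right)} = K + z$
$h{\left(D{\left(0 \right)},52 \right)} 26 = \left(52 + \left(\frac{6}{7} + \frac{1}{7} \cdot 0\right)\right) 26 = \left(52 + \left(\frac{6}{7} + 0\right)\right) 26 = \left(52 + \frac{6}{7}\right) 26 = \frac{370}{7} \cdot 26 = \frac{9620}{7}$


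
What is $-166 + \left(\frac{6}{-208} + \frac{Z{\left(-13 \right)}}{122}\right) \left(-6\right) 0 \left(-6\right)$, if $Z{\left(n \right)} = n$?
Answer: $-166$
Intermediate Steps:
$-166 + \left(\frac{6}{-208} + \frac{Z{\left(-13 \right)}}{122}\right) \left(-6\right) 0 \left(-6\right) = -166 + \left(\frac{6}{-208} - \frac{13}{122}\right) \left(-6\right) 0 \left(-6\right) = -166 + \left(6 \left(- \frac{1}{208}\right) - \frac{13}{122}\right) 0 \left(-6\right) = -166 + \left(- \frac{3}{104} - \frac{13}{122}\right) 0 = -166 - 0 = -166 + 0 = -166$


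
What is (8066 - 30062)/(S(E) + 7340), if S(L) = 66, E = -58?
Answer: -10998/3703 ≈ -2.9700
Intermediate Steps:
(8066 - 30062)/(S(E) + 7340) = (8066 - 30062)/(66 + 7340) = -21996/7406 = -21996*1/7406 = -10998/3703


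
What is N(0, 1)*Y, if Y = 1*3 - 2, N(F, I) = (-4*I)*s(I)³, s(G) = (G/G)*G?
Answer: -4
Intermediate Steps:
s(G) = G (s(G) = 1*G = G)
N(F, I) = -4*I⁴ (N(F, I) = (-4*I)*I³ = -4*I⁴)
Y = 1 (Y = 3 - 2 = 1)
N(0, 1)*Y = -4*1⁴*1 = -4*1*1 = -4*1 = -4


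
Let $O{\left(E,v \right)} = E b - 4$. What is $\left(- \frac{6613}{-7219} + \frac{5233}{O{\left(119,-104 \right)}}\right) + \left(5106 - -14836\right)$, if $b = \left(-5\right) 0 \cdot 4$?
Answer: $\frac{538094617}{28876} \approx 18635.0$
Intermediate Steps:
$b = 0$ ($b = 0 \cdot 4 = 0$)
$O{\left(E,v \right)} = -4$ ($O{\left(E,v \right)} = E 0 - 4 = 0 - 4 = -4$)
$\left(- \frac{6613}{-7219} + \frac{5233}{O{\left(119,-104 \right)}}\right) + \left(5106 - -14836\right) = \left(- \frac{6613}{-7219} + \frac{5233}{-4}\right) + \left(5106 - -14836\right) = \left(\left(-6613\right) \left(- \frac{1}{7219}\right) + 5233 \left(- \frac{1}{4}\right)\right) + \left(5106 + 14836\right) = \left(\frac{6613}{7219} - \frac{5233}{4}\right) + 19942 = - \frac{37750575}{28876} + 19942 = \frac{538094617}{28876}$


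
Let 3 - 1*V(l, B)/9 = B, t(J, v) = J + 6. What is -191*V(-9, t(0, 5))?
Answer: 5157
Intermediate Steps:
t(J, v) = 6 + J
V(l, B) = 27 - 9*B
-191*V(-9, t(0, 5)) = -191*(27 - 9*(6 + 0)) = -191*(27 - 9*6) = -191*(27 - 54) = -191*(-27) = -1*(-5157) = 5157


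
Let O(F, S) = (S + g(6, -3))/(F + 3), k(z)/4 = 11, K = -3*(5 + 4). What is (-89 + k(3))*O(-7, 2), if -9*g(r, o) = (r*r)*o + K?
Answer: 765/4 ≈ 191.25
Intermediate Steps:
K = -27 (K = -3*9 = -27)
g(r, o) = 3 - o*r²/9 (g(r, o) = -((r*r)*o - 27)/9 = -(r²*o - 27)/9 = -(o*r² - 27)/9 = -(-27 + o*r²)/9 = 3 - o*r²/9)
k(z) = 44 (k(z) = 4*11 = 44)
O(F, S) = (15 + S)/(3 + F) (O(F, S) = (S + (3 - ⅑*(-3)*6²))/(F + 3) = (S + (3 - ⅑*(-3)*36))/(3 + F) = (S + (3 + 12))/(3 + F) = (S + 15)/(3 + F) = (15 + S)/(3 + F))
(-89 + k(3))*O(-7, 2) = (-89 + 44)*((15 + 2)/(3 - 7)) = -45*17/(-4) = -(-45)*17/4 = -45*(-17/4) = 765/4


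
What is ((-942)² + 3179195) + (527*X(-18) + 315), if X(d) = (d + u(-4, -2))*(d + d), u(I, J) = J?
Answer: 4446314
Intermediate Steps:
X(d) = 2*d*(-2 + d) (X(d) = (d - 2)*(d + d) = (-2 + d)*(2*d) = 2*d*(-2 + d))
((-942)² + 3179195) + (527*X(-18) + 315) = ((-942)² + 3179195) + (527*(2*(-18)*(-2 - 18)) + 315) = (887364 + 3179195) + (527*(2*(-18)*(-20)) + 315) = 4066559 + (527*720 + 315) = 4066559 + (379440 + 315) = 4066559 + 379755 = 4446314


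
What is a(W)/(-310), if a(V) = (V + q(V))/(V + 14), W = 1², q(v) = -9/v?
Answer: 4/2325 ≈ 0.0017204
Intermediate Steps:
W = 1
a(V) = (V - 9/V)/(14 + V) (a(V) = (V - 9/V)/(V + 14) = (V - 9/V)/(14 + V))
a(W)/(-310) = ((-9 + 1²)/(1*(14 + 1)))/(-310) = (1*(-9 + 1)/15)*(-1/310) = (1*(1/15)*(-8))*(-1/310) = -8/15*(-1/310) = 4/2325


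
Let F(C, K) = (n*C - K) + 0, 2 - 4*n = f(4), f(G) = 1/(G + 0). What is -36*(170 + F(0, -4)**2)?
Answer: -6696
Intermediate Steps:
f(G) = 1/G
n = 7/16 (n = 1/2 - 1/4/4 = 1/2 - 1/4*1/4 = 1/2 - 1/16 = 7/16 ≈ 0.43750)
F(C, K) = -K + 7*C/16 (F(C, K) = (7*C/16 - K) + 0 = (-K + 7*C/16) + 0 = -K + 7*C/16)
-36*(170 + F(0, -4)**2) = -36*(170 + (-1*(-4) + (7/16)*0)**2) = -36*(170 + (4 + 0)**2) = -36*(170 + 4**2) = -36*(170 + 16) = -36*186 = -6696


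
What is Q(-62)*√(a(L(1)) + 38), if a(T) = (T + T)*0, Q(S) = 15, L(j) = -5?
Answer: 15*√38 ≈ 92.466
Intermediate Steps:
a(T) = 0 (a(T) = (2*T)*0 = 0)
Q(-62)*√(a(L(1)) + 38) = 15*√(0 + 38) = 15*√38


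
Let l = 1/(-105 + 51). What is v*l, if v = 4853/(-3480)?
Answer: 4853/187920 ≈ 0.025825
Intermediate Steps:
v = -4853/3480 (v = 4853*(-1/3480) = -4853/3480 ≈ -1.3945)
l = -1/54 (l = 1/(-54) = -1/54 ≈ -0.018519)
v*l = -4853/3480*(-1/54) = 4853/187920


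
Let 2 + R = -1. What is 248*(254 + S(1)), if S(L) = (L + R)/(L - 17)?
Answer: 63023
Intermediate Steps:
R = -3 (R = -2 - 1 = -3)
S(L) = (-3 + L)/(-17 + L) (S(L) = (L - 3)/(L - 17) = (-3 + L)/(-17 + L))
248*(254 + S(1)) = 248*(254 + (-3 + 1)/(-17 + 1)) = 248*(254 - 2/(-16)) = 248*(254 - 1/16*(-2)) = 248*(254 + ⅛) = 248*(2033/8) = 63023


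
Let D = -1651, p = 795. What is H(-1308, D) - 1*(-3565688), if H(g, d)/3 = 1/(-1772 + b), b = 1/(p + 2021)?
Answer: 5930869464280/1663317 ≈ 3.5657e+6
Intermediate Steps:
b = 1/2816 (b = 1/(795 + 2021) = 1/2816 ≈ 0.00035511)
H(g, d) = -2816/1663317 (H(g, d) = 3/(-1772 + 1/2816) = 3/(-4989951/2816) = 3*(-2816/4989951) = -2816/1663317)
H(-1308, D) - 1*(-3565688) = -2816/1663317 - 1*(-3565688) = -2816/1663317 + 3565688 = 5930869464280/1663317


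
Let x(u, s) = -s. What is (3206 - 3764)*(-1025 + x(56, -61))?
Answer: 537912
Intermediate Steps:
(3206 - 3764)*(-1025 + x(56, -61)) = (3206 - 3764)*(-1025 - 1*(-61)) = -558*(-1025 + 61) = -558*(-964) = 537912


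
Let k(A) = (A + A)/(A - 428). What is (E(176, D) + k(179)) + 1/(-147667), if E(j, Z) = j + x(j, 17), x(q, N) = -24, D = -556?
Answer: 5536035581/36769083 ≈ 150.56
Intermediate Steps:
k(A) = 2*A/(-428 + A) (k(A) = (2*A)/(-428 + A) = 2*A/(-428 + A))
E(j, Z) = -24 + j (E(j, Z) = j - 24 = -24 + j)
(E(176, D) + k(179)) + 1/(-147667) = ((-24 + 176) + 2*179/(-428 + 179)) + 1/(-147667) = (152 + 2*179/(-249)) - 1/147667 = (152 + 2*179*(-1/249)) - 1/147667 = (152 - 358/249) - 1/147667 = 37490/249 - 1/147667 = 5536035581/36769083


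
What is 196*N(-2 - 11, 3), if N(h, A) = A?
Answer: 588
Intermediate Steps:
196*N(-2 - 11, 3) = 196*3 = 588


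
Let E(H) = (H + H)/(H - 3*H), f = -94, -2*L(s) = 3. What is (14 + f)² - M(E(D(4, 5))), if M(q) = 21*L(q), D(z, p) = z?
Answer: 12863/2 ≈ 6431.5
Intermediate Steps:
L(s) = -3/2 (L(s) = -½*3 = -3/2)
E(H) = -1 (E(H) = (2*H)/((-2*H)) = (2*H)*(-1/(2*H)) = -1)
M(q) = -63/2 (M(q) = 21*(-3/2) = -63/2)
(14 + f)² - M(E(D(4, 5))) = (14 - 94)² - 1*(-63/2) = (-80)² + 63/2 = 6400 + 63/2 = 12863/2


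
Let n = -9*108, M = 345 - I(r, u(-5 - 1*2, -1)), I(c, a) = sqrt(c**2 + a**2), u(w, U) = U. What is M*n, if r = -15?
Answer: -335340 + 972*sqrt(226) ≈ -3.2073e+5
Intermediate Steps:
I(c, a) = sqrt(a**2 + c**2)
M = 345 - sqrt(226) (M = 345 - sqrt((-1)**2 + (-15)**2) = 345 - sqrt(1 + 225) = 345 - sqrt(226) ≈ 329.97)
n = -972
M*n = (345 - sqrt(226))*(-972) = -335340 + 972*sqrt(226)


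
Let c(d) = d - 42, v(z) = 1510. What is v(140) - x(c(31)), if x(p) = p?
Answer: 1521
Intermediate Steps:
c(d) = -42 + d
v(140) - x(c(31)) = 1510 - (-42 + 31) = 1510 - 1*(-11) = 1510 + 11 = 1521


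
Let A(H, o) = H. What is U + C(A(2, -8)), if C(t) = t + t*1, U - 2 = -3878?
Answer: -3872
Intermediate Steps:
U = -3876 (U = 2 - 3878 = -3876)
C(t) = 2*t (C(t) = t + t = 2*t)
U + C(A(2, -8)) = -3876 + 2*2 = -3876 + 4 = -3872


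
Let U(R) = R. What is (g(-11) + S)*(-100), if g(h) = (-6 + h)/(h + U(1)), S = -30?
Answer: 2830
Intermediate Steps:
g(h) = (-6 + h)/(1 + h) (g(h) = (-6 + h)/(h + 1) = (-6 + h)/(1 + h))
(g(-11) + S)*(-100) = ((-6 - 11)/(1 - 11) - 30)*(-100) = (-17/(-10) - 30)*(-100) = (-⅒*(-17) - 30)*(-100) = (17/10 - 30)*(-100) = -283/10*(-100) = 2830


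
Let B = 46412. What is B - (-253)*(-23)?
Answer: 40593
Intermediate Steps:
B - (-253)*(-23) = 46412 - (-253)*(-23) = 46412 - 1*5819 = 46412 - 5819 = 40593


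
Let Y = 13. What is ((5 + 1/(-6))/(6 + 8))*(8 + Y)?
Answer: 29/4 ≈ 7.2500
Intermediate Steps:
((5 + 1/(-6))/(6 + 8))*(8 + Y) = ((5 + 1/(-6))/(6 + 8))*(8 + 13) = ((5 - ⅙)/14)*21 = ((29/6)*(1/14))*21 = (29/84)*21 = 29/4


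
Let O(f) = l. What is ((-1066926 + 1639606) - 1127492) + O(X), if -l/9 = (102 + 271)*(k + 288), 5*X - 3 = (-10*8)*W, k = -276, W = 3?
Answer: -595096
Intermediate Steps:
X = -237/5 (X = ⅗ + (-10*8*3)/5 = ⅗ + (-80*3)/5 = ⅗ + (⅕)*(-240) = ⅗ - 48 = -237/5 ≈ -47.400)
l = -40284 (l = -9*(102 + 271)*(-276 + 288) = -3357*12 = -9*4476 = -40284)
O(f) = -40284
((-1066926 + 1639606) - 1127492) + O(X) = ((-1066926 + 1639606) - 1127492) - 40284 = (572680 - 1127492) - 40284 = -554812 - 40284 = -595096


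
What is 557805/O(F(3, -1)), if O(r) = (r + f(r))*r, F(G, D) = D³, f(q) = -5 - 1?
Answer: 557805/7 ≈ 79686.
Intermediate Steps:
f(q) = -6
O(r) = r*(-6 + r) (O(r) = (r - 6)*r = (-6 + r)*r = r*(-6 + r))
557805/O(F(3, -1)) = 557805/(((-1)³*(-6 + (-1)³))) = 557805/((-(-6 - 1))) = 557805/((-1*(-7))) = 557805/7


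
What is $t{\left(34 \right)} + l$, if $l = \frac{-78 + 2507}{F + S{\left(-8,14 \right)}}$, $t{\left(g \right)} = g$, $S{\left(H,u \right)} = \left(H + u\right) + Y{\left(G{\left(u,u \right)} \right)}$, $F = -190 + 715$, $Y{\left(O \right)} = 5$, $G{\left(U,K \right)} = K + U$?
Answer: $\frac{20653}{536} \approx 38.532$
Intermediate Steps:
$F = 525$
$S{\left(H,u \right)} = 5 + H + u$ ($S{\left(H,u \right)} = \left(H + u\right) + 5 = 5 + H + u$)
$l = \frac{2429}{536}$ ($l = \frac{-78 + 2507}{525 + \left(5 - 8 + 14\right)} = \frac{2429}{525 + 11} = \frac{2429}{536} \approx 4.5317$)
$t{\left(34 \right)} + l = 34 + \frac{2429}{536} = \frac{20653}{536}$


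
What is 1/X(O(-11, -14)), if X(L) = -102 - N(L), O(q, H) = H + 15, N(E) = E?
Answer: -1/103 ≈ -0.0097087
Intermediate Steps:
O(q, H) = 15 + H
X(L) = -102 - L
1/X(O(-11, -14)) = 1/(-102 - (15 - 14)) = 1/(-102 - 1*1) = 1/(-102 - 1) = 1/(-103) = -1/103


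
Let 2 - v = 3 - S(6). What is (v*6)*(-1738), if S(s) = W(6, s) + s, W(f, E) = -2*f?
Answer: 72996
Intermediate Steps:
S(s) = -12 + s (S(s) = -2*6 + s = -12 + s)
v = -7 (v = 2 - (3 - (-12 + 6)) = 2 - (3 - 1*(-6)) = 2 - (3 + 6) = 2 - 1*9 = 2 - 9 = -7)
(v*6)*(-1738) = -7*6*(-1738) = -42*(-1738) = 72996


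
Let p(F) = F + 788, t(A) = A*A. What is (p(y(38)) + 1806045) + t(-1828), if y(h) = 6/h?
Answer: 97819926/19 ≈ 5.1484e+6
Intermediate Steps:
t(A) = A²
p(F) = 788 + F
(p(y(38)) + 1806045) + t(-1828) = ((788 + 6/38) + 1806045) + (-1828)² = ((788 + 6*(1/38)) + 1806045) + 3341584 = ((788 + 3/19) + 1806045) + 3341584 = (14975/19 + 1806045) + 3341584 = 34329830/19 + 3341584 = 97819926/19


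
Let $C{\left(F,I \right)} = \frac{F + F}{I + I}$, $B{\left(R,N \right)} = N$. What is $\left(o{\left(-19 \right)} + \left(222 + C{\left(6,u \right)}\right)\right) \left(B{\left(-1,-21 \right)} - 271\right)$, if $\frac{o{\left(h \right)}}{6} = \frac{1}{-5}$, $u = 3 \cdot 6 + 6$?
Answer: $- \frac{322733}{5} \approx -64547.0$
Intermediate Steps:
$u = 24$ ($u = 18 + 6 = 24$)
$C{\left(F,I \right)} = \frac{F}{I}$ ($C{\left(F,I \right)} = \frac{2 F}{2 I} = 2 F \frac{1}{2 I} = \frac{F}{I}$)
$o{\left(h \right)} = - \frac{6}{5}$ ($o{\left(h \right)} = \frac{6}{-5} = 6 \left(- \frac{1}{5}\right) = - \frac{6}{5}$)
$\left(o{\left(-19 \right)} + \left(222 + C{\left(6,u \right)}\right)\right) \left(B{\left(-1,-21 \right)} - 271\right) = \left(- \frac{6}{5} + \left(222 + \frac{6}{24}\right)\right) \left(-21 - 271\right) = \left(- \frac{6}{5} + \left(222 + 6 \cdot \frac{1}{24}\right)\right) \left(-292\right) = \left(- \frac{6}{5} + \left(222 + \frac{1}{4}\right)\right) \left(-292\right) = \left(- \frac{6}{5} + \frac{889}{4}\right) \left(-292\right) = \frac{4421}{20} \left(-292\right) = - \frac{322733}{5}$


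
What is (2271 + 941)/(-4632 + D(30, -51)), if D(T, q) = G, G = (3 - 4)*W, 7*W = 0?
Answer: -803/1158 ≈ -0.69344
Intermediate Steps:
W = 0 (W = (⅐)*0 = 0)
G = 0 (G = (3 - 4)*0 = -1*0 = 0)
D(T, q) = 0
(2271 + 941)/(-4632 + D(30, -51)) = (2271 + 941)/(-4632 + 0) = 3212/(-4632) = 3212*(-1/4632) = -803/1158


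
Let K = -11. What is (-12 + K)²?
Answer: 529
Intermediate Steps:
(-12 + K)² = (-12 - 11)² = (-23)² = 529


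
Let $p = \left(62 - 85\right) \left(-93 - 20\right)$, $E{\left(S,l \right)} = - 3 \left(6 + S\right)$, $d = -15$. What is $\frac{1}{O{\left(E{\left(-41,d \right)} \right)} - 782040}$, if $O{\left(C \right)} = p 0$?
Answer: $- \frac{1}{782040} \approx -1.2787 \cdot 10^{-6}$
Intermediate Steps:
$E{\left(S,l \right)} = -18 - 3 S$
$p = 2599$ ($p = \left(-23\right) \left(-113\right) = 2599$)
$O{\left(C \right)} = 0$ ($O{\left(C \right)} = 2599 \cdot 0 = 0$)
$\frac{1}{O{\left(E{\left(-41,d \right)} \right)} - 782040} = \frac{1}{0 - 782040} = \frac{1}{-782040} = - \frac{1}{782040}$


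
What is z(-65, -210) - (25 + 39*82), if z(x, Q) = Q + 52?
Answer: -3381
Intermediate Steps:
z(x, Q) = 52 + Q
z(-65, -210) - (25 + 39*82) = (52 - 210) - (25 + 39*82) = -158 - (25 + 3198) = -158 - 1*3223 = -158 - 3223 = -3381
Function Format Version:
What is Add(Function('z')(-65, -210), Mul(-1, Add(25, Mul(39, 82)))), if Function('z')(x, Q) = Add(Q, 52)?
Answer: -3381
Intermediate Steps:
Function('z')(x, Q) = Add(52, Q)
Add(Function('z')(-65, -210), Mul(-1, Add(25, Mul(39, 82)))) = Add(Add(52, -210), Mul(-1, Add(25, Mul(39, 82)))) = Add(-158, Mul(-1, Add(25, 3198))) = Add(-158, Mul(-1, 3223)) = Add(-158, -3223) = -3381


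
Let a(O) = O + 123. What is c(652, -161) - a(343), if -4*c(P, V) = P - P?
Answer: -466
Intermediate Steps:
c(P, V) = 0 (c(P, V) = -(P - P)/4 = -¼*0 = 0)
a(O) = 123 + O
c(652, -161) - a(343) = 0 - (123 + 343) = 0 - 1*466 = 0 - 466 = -466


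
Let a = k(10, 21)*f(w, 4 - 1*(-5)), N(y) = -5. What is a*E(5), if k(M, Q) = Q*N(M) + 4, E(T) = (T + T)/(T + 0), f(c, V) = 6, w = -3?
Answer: -1212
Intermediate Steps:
E(T) = 2 (E(T) = (2*T)/T = 2)
k(M, Q) = 4 - 5*Q (k(M, Q) = Q*(-5) + 4 = -5*Q + 4 = 4 - 5*Q)
a = -606 (a = (4 - 5*21)*6 = (4 - 105)*6 = -101*6 = -606)
a*E(5) = -606*2 = -1212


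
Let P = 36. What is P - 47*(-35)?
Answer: 1681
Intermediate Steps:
P - 47*(-35) = 36 - 47*(-35) = 36 + 1645 = 1681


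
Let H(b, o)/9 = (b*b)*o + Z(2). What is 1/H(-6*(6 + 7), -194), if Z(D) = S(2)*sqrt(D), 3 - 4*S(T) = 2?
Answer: -1049152/11144789180927 - 2*sqrt(2)/100303102628343 ≈ -9.4138e-8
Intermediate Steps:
S(T) = 1/4 (S(T) = 3/4 - 1/4*2 = 3/4 - 1/2 = 1/4)
Z(D) = sqrt(D)/4
H(b, o) = 9*sqrt(2)/4 + 9*o*b**2 (H(b, o) = 9*((b*b)*o + sqrt(2)/4) = 9*(b**2*o + sqrt(2)/4) = 9*(o*b**2 + sqrt(2)/4) = 9*(sqrt(2)/4 + o*b**2) = 9*sqrt(2)/4 + 9*o*b**2)
1/H(-6*(6 + 7), -194) = 1/(9*sqrt(2)/4 + 9*(-194)*(-6*(6 + 7))**2) = 1/(9*sqrt(2)/4 + 9*(-194)*(-6*13)**2) = 1/(9*sqrt(2)/4 + 9*(-194)*(-78)**2) = 1/(9*sqrt(2)/4 + 9*(-194)*6084) = 1/(9*sqrt(2)/4 - 10622664) = 1/(-10622664 + 9*sqrt(2)/4)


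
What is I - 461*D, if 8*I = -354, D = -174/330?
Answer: 43741/220 ≈ 198.82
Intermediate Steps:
D = -29/55 (D = -174*1/330 = -29/55 ≈ -0.52727)
I = -177/4 (I = (1/8)*(-354) = -177/4 ≈ -44.250)
I - 461*D = -177/4 - 461*(-29/55) = -177/4 + 13369/55 = 43741/220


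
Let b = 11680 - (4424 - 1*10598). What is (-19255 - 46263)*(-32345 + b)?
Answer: 949421338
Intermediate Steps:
b = 17854 (b = 11680 - (4424 - 10598) = 11680 - 1*(-6174) = 11680 + 6174 = 17854)
(-19255 - 46263)*(-32345 + b) = (-19255 - 46263)*(-32345 + 17854) = -65518*(-14491) = 949421338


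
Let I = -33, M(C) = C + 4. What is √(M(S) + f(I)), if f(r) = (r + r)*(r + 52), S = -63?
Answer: I*√1313 ≈ 36.235*I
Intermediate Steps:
M(C) = 4 + C
f(r) = 2*r*(52 + r) (f(r) = (2*r)*(52 + r) = 2*r*(52 + r))
√(M(S) + f(I)) = √((4 - 63) + 2*(-33)*(52 - 33)) = √(-59 + 2*(-33)*19) = √(-59 - 1254) = √(-1313) = I*√1313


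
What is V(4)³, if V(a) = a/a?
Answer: 1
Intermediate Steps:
V(a) = 1
V(4)³ = 1³ = 1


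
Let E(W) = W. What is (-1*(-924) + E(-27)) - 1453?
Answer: -556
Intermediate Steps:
(-1*(-924) + E(-27)) - 1453 = (-1*(-924) - 27) - 1453 = (924 - 27) - 1453 = 897 - 1453 = -556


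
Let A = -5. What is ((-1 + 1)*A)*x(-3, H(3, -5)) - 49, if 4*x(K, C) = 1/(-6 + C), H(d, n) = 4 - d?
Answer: -49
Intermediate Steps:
x(K, C) = 1/(4*(-6 + C))
((-1 + 1)*A)*x(-3, H(3, -5)) - 49 = ((-1 + 1)*(-5))*(1/(4*(-6 + (4 - 1*3)))) - 49 = (0*(-5))*(1/(4*(-6 + (4 - 3)))) - 49 = 0*(1/(4*(-6 + 1))) - 49 = 0*((1/4)/(-5)) - 49 = 0*((1/4)*(-1/5)) - 49 = 0*(-1/20) - 49 = 0 - 49 = -49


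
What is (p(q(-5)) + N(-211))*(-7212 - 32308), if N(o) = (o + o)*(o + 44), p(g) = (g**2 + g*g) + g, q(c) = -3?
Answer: -2785725280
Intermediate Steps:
p(g) = g + 2*g**2 (p(g) = (g**2 + g**2) + g = 2*g**2 + g = g + 2*g**2)
N(o) = 2*o*(44 + o) (N(o) = (2*o)*(44 + o) = 2*o*(44 + o))
(p(q(-5)) + N(-211))*(-7212 - 32308) = (-3*(1 + 2*(-3)) + 2*(-211)*(44 - 211))*(-7212 - 32308) = (-3*(1 - 6) + 2*(-211)*(-167))*(-39520) = (-3*(-5) + 70474)*(-39520) = (15 + 70474)*(-39520) = 70489*(-39520) = -2785725280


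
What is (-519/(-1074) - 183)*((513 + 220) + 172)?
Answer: -59133605/358 ≈ -1.6518e+5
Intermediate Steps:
(-519/(-1074) - 183)*((513 + 220) + 172) = (-519*(-1/1074) - 183)*(733 + 172) = (173/358 - 183)*905 = -65341/358*905 = -59133605/358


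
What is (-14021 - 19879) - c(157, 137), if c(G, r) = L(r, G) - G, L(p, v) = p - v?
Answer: -33723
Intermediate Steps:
c(G, r) = r - 2*G (c(G, r) = (r - G) - G = r - 2*G)
(-14021 - 19879) - c(157, 137) = (-14021 - 19879) - (137 - 2*157) = -33900 - (137 - 314) = -33900 - 1*(-177) = -33900 + 177 = -33723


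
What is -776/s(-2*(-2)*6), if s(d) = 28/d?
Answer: -4656/7 ≈ -665.14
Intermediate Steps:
-776/s(-2*(-2)*6) = -776/(28/((-2*(-2)*6))) = -776/(28/((4*6))) = -776/(28/24) = -776/(28*(1/24)) = -776/7/6 = -776*6/7 = -4656/7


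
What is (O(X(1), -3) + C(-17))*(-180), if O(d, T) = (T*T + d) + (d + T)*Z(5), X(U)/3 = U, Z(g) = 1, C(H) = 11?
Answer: -4140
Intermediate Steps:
X(U) = 3*U
O(d, T) = T + T² + 2*d (O(d, T) = (T*T + d) + (d + T)*1 = (T² + d) + (T + d)*1 = (d + T²) + (T + d) = T + T² + 2*d)
(O(X(1), -3) + C(-17))*(-180) = ((-3 + (-3)² + 2*(3*1)) + 11)*(-180) = ((-3 + 9 + 2*3) + 11)*(-180) = ((-3 + 9 + 6) + 11)*(-180) = (12 + 11)*(-180) = 23*(-180) = -4140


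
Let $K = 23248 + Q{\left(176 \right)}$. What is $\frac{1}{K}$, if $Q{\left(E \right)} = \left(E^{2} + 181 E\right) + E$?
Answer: $\frac{1}{86256} \approx 1.1593 \cdot 10^{-5}$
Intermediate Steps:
$Q{\left(E \right)} = E^{2} + 182 E$
$K = 86256$ ($K = 23248 + 176 \left(182 + 176\right) = 23248 + 176 \cdot 358 = 23248 + 63008 = 86256$)
$\frac{1}{K} = \frac{1}{86256}$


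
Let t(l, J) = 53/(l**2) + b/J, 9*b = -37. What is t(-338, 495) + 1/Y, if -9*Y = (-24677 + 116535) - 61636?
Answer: -6955221437/854538836580 ≈ -0.0081391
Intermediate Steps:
b = -37/9 (b = (1/9)*(-37) = -37/9 ≈ -4.1111)
t(l, J) = 53/l**2 - 37/(9*J) (t(l, J) = 53/(l**2) - 37/(9*J) = 53/l**2 - 37/(9*J))
Y = -3358 (Y = -((-24677 + 116535) - 61636)/9 = -(91858 - 61636)/9 = -1/9*30222 = -3358)
t(-338, 495) + 1/Y = (53/(-338)**2 - 37/9/495) + 1/(-3358) = (53*(1/114244) - 37/9*1/495) - 1/3358 = (53/114244 - 37/4455) - 1/3358 = -3990913/508957020 - 1/3358 = -6955221437/854538836580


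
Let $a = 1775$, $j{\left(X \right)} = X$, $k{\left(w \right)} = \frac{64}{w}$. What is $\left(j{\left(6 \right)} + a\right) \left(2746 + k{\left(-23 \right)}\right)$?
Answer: $\frac{112370414}{23} \approx 4.8857 \cdot 10^{6}$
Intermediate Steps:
$\left(j{\left(6 \right)} + a\right) \left(2746 + k{\left(-23 \right)}\right) = \left(6 + 1775\right) \left(2746 + \frac{64}{-23}\right) = 1781 \left(2746 + 64 \left(- \frac{1}{23}\right)\right) = 1781 \left(2746 - \frac{64}{23}\right) = 1781 \cdot \frac{63094}{23} = \frac{112370414}{23}$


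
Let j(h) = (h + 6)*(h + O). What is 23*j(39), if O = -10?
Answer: 30015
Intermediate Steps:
j(h) = (-10 + h)*(6 + h) (j(h) = (h + 6)*(h - 10) = (6 + h)*(-10 + h) = (-10 + h)*(6 + h))
23*j(39) = 23*(-60 + 39² - 4*39) = 23*(-60 + 1521 - 156) = 23*1305 = 30015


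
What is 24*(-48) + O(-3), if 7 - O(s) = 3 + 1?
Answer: -1149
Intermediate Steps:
O(s) = 3 (O(s) = 7 - (3 + 1) = 7 - 1*4 = 7 - 4 = 3)
24*(-48) + O(-3) = 24*(-48) + 3 = -1152 + 3 = -1149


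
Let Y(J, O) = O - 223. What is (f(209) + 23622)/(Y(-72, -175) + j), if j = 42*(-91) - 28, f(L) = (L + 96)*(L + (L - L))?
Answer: -87367/4248 ≈ -20.567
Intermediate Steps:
Y(J, O) = -223 + O
f(L) = L*(96 + L) (f(L) = (96 + L)*(L + 0) = (96 + L)*L = L*(96 + L))
j = -3850 (j = -3822 - 28 = -3850)
(f(209) + 23622)/(Y(-72, -175) + j) = (209*(96 + 209) + 23622)/((-223 - 175) - 3850) = (209*305 + 23622)/(-398 - 3850) = (63745 + 23622)/(-4248) = 87367*(-1/4248) = -87367/4248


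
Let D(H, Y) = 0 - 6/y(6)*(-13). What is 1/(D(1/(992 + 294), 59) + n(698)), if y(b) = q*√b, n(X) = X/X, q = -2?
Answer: -2/505 - 13*√6/505 ≈ -0.067017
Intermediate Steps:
n(X) = 1
y(b) = -2*√b
D(H, Y) = -13*√6/2 (D(H, Y) = 0 - 6*(-√6/12)*(-13) = 0 - (-1)*√6/2*(-13) = 0 + (√6/2)*(-13) = 0 - 13*√6/2 = -13*√6/2)
1/(D(1/(992 + 294), 59) + n(698)) = 1/(-13*√6/2 + 1) = 1/(1 - 13*√6/2)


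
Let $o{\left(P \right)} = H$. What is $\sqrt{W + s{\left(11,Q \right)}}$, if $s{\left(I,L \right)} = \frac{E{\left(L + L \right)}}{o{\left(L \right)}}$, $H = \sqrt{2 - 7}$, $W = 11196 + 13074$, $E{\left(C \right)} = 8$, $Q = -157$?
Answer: $\frac{\sqrt{606750 - 40 i \sqrt{5}}}{5} \approx 155.79 - 0.011483 i$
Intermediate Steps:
$W = 24270$
$H = i \sqrt{5}$ ($H = \sqrt{-5} = i \sqrt{5} \approx 2.2361 i$)
$o{\left(P \right)} = i \sqrt{5}$
$s{\left(I,L \right)} = - \frac{8 i \sqrt{5}}{5}$ ($s{\left(I,L \right)} = \frac{8}{i \sqrt{5}} = 8 \left(- \frac{i \sqrt{5}}{5}\right) = - \frac{8 i \sqrt{5}}{5}$)
$\sqrt{W + s{\left(11,Q \right)}} = \sqrt{24270 - \frac{8 i \sqrt{5}}{5}}$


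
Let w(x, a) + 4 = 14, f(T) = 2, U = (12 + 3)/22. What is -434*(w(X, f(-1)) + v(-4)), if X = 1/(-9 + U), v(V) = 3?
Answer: -5642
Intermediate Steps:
U = 15/22 (U = 15*(1/22) = 15/22 ≈ 0.68182)
X = -22/183 (X = 1/(-9 + 15/22) = 1/(-183/22) = -22/183 ≈ -0.12022)
w(x, a) = 10 (w(x, a) = -4 + 14 = 10)
-434*(w(X, f(-1)) + v(-4)) = -434*(10 + 3) = -434*13 = -5642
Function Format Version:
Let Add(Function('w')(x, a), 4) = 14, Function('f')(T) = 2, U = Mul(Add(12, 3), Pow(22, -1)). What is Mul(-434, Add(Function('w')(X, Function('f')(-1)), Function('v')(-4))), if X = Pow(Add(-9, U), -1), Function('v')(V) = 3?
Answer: -5642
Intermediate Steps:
U = Rational(15, 22) (U = Mul(15, Rational(1, 22)) = Rational(15, 22) ≈ 0.68182)
X = Rational(-22, 183) (X = Pow(Add(-9, Rational(15, 22)), -1) = Pow(Rational(-183, 22), -1) = Rational(-22, 183) ≈ -0.12022)
Function('w')(x, a) = 10 (Function('w')(x, a) = Add(-4, 14) = 10)
Mul(-434, Add(Function('w')(X, Function('f')(-1)), Function('v')(-4))) = Mul(-434, Add(10, 3)) = Mul(-434, 13) = -5642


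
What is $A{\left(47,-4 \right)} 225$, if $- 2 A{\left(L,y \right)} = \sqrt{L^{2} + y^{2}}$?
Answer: $- \frac{1125 \sqrt{89}}{2} \approx -5306.6$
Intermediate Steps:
$A{\left(L,y \right)} = - \frac{\sqrt{L^{2} + y^{2}}}{2}$
$A{\left(47,-4 \right)} 225 = - \frac{\sqrt{47^{2} + \left(-4\right)^{2}}}{2} \cdot 225 = - \frac{\sqrt{2209 + 16}}{2} \cdot 225 = - \frac{\sqrt{2225}}{2} \cdot 225 = - \frac{5 \sqrt{89}}{2} \cdot 225 = - \frac{1125 \sqrt{89}}{2}$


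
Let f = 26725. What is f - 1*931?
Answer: 25794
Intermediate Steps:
f - 1*931 = 26725 - 1*931 = 26725 - 931 = 25794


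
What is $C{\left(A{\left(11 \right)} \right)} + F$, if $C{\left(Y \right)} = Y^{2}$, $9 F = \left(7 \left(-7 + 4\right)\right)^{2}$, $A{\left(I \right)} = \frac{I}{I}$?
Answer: $50$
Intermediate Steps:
$A{\left(I \right)} = 1$
$F = 49$ ($F = \frac{\left(7 \left(-7 + 4\right)\right)^{2}}{9} = \frac{\left(7 \left(-3\right)\right)^{2}}{9} = \frac{\left(-21\right)^{2}}{9} = \frac{1}{9} \cdot 441 = 49$)
$C{\left(A{\left(11 \right)} \right)} + F = 1^{2} + 49 = 1 + 49 = 50$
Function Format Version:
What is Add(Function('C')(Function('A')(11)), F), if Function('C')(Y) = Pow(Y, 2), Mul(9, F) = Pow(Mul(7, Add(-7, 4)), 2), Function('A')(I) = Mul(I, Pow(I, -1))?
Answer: 50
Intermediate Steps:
Function('A')(I) = 1
F = 49 (F = Mul(Rational(1, 9), Pow(Mul(7, Add(-7, 4)), 2)) = Mul(Rational(1, 9), Pow(Mul(7, -3), 2)) = Mul(Rational(1, 9), Pow(-21, 2)) = Mul(Rational(1, 9), 441) = 49)
Add(Function('C')(Function('A')(11)), F) = Add(Pow(1, 2), 49) = Add(1, 49) = 50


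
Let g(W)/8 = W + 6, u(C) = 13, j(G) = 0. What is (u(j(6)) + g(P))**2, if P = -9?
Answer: 121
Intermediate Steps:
g(W) = 48 + 8*W (g(W) = 8*(W + 6) = 8*(6 + W) = 48 + 8*W)
(u(j(6)) + g(P))**2 = (13 + (48 + 8*(-9)))**2 = (13 + (48 - 72))**2 = (13 - 24)**2 = (-11)**2 = 121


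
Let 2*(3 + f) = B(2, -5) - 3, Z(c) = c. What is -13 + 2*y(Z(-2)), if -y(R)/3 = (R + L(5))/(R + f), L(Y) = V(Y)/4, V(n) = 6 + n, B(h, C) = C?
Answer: -25/2 ≈ -12.500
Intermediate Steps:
L(Y) = 3/2 + Y/4 (L(Y) = (6 + Y)/4 = (6 + Y)*(1/4) = 3/2 + Y/4)
f = -7 (f = -3 + (-5 - 3)/2 = -3 + (1/2)*(-8) = -3 - 4 = -7)
y(R) = -3*(11/4 + R)/(-7 + R) (y(R) = -3*(R + (3/2 + (1/4)*5))/(R - 7) = -3*(R + (3/2 + 5/4))/(-7 + R) = -3*(R + 11/4)/(-7 + R) = -3*(11/4 + R)/(-7 + R))
-13 + 2*y(Z(-2)) = -13 + 2*(3*(-11 - 4*(-2))/(4*(-7 - 2))) = -13 + 2*((3/4)*(-11 + 8)/(-9)) = -13 + 2*((3/4)*(-1/9)*(-3)) = -13 + 2*(1/4) = -13 + 1/2 = -25/2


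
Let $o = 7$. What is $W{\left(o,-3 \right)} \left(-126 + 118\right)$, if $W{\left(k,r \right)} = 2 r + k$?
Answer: $-8$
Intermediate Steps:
$W{\left(k,r \right)} = k + 2 r$
$W{\left(o,-3 \right)} \left(-126 + 118\right) = \left(7 + 2 \left(-3\right)\right) \left(-126 + 118\right) = \left(7 - 6\right) \left(-8\right) = 1 \left(-8\right) = -8$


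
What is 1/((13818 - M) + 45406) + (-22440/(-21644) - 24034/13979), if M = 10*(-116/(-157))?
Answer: -1399281199173/2050230658064 ≈ -0.68250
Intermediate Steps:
M = 1160/157 (M = 10*(-116*(-1/157)) = 10*(116/157) = 1160/157 ≈ 7.3885)
1/((13818 - M) + 45406) + (-22440/(-21644) - 24034/13979) = 1/((13818 - 1*1160/157) + 45406) + (-22440/(-21644) - 24034/13979) = 1/((13818 - 1160/157) + 45406) + (-22440*(-1/21644) - 24034*1/13979) = 1/(2168266/157 + 45406) + (5610/5411 - 24034/13979) = 1/(9297008/157) - 7375112/10805767 = 157/9297008 - 7375112/10805767 = -1399281199173/2050230658064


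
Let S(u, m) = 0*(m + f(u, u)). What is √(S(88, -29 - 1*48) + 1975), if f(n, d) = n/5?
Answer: 5*√79 ≈ 44.441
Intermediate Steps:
f(n, d) = n/5 (f(n, d) = n*(⅕) = n/5)
S(u, m) = 0 (S(u, m) = 0*(m + u/5) = 0)
√(S(88, -29 - 1*48) + 1975) = √(0 + 1975) = √1975 = 5*√79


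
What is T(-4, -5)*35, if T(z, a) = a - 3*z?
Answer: 245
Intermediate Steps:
T(-4, -5)*35 = (-5 - 3*(-4))*35 = (-5 + 12)*35 = 7*35 = 245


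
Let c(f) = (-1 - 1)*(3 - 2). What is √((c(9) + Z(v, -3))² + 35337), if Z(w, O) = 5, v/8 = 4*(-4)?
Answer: √35346 ≈ 188.01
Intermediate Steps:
v = -128 (v = 8*(4*(-4)) = 8*(-16) = -128)
c(f) = -2 (c(f) = -2*1 = -2)
√((c(9) + Z(v, -3))² + 35337) = √((-2 + 5)² + 35337) = √(3² + 35337) = √(9 + 35337) = √35346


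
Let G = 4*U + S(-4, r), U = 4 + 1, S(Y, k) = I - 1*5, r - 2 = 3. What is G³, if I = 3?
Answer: 5832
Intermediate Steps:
r = 5 (r = 2 + 3 = 5)
S(Y, k) = -2 (S(Y, k) = 3 - 1*5 = 3 - 5 = -2)
U = 5
G = 18 (G = 4*5 - 2 = 20 - 2 = 18)
G³ = 18³ = 5832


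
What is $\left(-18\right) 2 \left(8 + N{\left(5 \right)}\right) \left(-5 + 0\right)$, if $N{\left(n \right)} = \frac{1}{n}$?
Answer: $1476$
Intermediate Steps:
$\left(-18\right) 2 \left(8 + N{\left(5 \right)}\right) \left(-5 + 0\right) = \left(-18\right) 2 \left(8 + \frac{1}{5}\right) \left(-5 + 0\right) = - 36 \left(8 + \frac{1}{5}\right) \left(-5\right) = - 36 \cdot \frac{41}{5} \left(-5\right) = \left(-36\right) \left(-41\right) = 1476$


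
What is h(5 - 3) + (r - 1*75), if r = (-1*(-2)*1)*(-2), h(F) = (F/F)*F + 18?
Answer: -59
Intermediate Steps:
h(F) = 18 + F (h(F) = 1*F + 18 = F + 18 = 18 + F)
r = -4 (r = (2*1)*(-2) = 2*(-2) = -4)
h(5 - 3) + (r - 1*75) = (18 + (5 - 3)) + (-4 - 1*75) = (18 + 2) + (-4 - 75) = 20 - 79 = -59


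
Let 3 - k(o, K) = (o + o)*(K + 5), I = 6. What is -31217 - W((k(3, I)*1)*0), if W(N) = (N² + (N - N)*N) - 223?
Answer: -30994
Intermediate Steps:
k(o, K) = 3 - 2*o*(5 + K) (k(o, K) = 3 - (o + o)*(K + 5) = 3 - 2*o*(5 + K))
W(N) = -223 + N² (W(N) = (N² + 0*N) - 223 = (N² + 0) - 223 = N² - 223 = -223 + N²)
-31217 - W((k(3, I)*1)*0) = -31217 - (-223 + (((3 - 10*3 - 2*6*3)*1)*0)²) = -31217 - (-223 + (((3 - 30 - 36)*1)*0)²) = -31217 - (-223 + (-63*1*0)²) = -31217 - (-223 + (-63*0)²) = -31217 - (-223 + 0²) = -31217 - (-223 + 0) = -31217 - 1*(-223) = -31217 + 223 = -30994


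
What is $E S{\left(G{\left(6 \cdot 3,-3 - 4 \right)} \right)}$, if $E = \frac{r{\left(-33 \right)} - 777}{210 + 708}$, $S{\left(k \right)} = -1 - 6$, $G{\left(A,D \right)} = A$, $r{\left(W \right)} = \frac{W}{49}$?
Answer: $\frac{2117}{357} \approx 5.93$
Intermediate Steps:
$r{\left(W \right)} = \frac{W}{49}$ ($r{\left(W \right)} = W \frac{1}{49} = \frac{W}{49}$)
$S{\left(k \right)} = -7$
$E = - \frac{2117}{2499}$ ($E = \frac{\frac{1}{49} \left(-33\right) - 777}{210 + 708} = \frac{- \frac{33}{49} - 777}{918} = \left(- \frac{38106}{49}\right) \frac{1}{918} = - \frac{2117}{2499} \approx -0.84714$)
$E S{\left(G{\left(6 \cdot 3,-3 - 4 \right)} \right)} = \left(- \frac{2117}{2499}\right) \left(-7\right) = \frac{2117}{357}$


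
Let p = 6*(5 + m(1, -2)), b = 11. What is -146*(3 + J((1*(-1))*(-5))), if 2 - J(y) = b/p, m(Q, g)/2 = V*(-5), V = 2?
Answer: -33653/45 ≈ -747.84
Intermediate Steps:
m(Q, g) = -20 (m(Q, g) = 2*(2*(-5)) = 2*(-10) = -20)
p = -90 (p = 6*(5 - 20) = 6*(-15) = -90)
J(y) = 191/90 (J(y) = 2 - 11/(-90) = 2 - 11*(-1)/90 = 2 - 1*(-11/90) = 2 + 11/90 = 191/90)
-146*(3 + J((1*(-1))*(-5))) = -146*(3 + 191/90) = -146*461/90 = -33653/45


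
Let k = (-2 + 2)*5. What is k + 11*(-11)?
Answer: -121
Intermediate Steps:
k = 0 (k = 0*5 = 0)
k + 11*(-11) = 0 + 11*(-11) = 0 - 121 = -121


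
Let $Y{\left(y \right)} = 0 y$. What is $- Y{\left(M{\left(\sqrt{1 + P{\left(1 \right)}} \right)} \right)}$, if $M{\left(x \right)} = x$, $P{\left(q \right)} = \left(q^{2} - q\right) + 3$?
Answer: $0$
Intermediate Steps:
$P{\left(q \right)} = 3 + q^{2} - q$
$Y{\left(y \right)} = 0$
$- Y{\left(M{\left(\sqrt{1 + P{\left(1 \right)}} \right)} \right)} = \left(-1\right) 0 = 0$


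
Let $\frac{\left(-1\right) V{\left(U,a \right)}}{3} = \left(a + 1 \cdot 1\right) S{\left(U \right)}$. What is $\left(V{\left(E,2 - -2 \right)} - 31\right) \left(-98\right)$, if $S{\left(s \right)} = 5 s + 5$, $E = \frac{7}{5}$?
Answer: $20678$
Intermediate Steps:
$E = \frac{7}{5}$ ($E = 7 \cdot \frac{1}{5} = \frac{7}{5} \approx 1.4$)
$S{\left(s \right)} = 5 + 5 s$
$V{\left(U,a \right)} = - 3 \left(1 + a\right) \left(5 + 5 U\right)$ ($V{\left(U,a \right)} = - 3 \left(a + 1 \cdot 1\right) \left(5 + 5 U\right) = - 3 \left(a + 1\right) \left(5 + 5 U\right) = - 3 \left(1 + a\right) \left(5 + 5 U\right)$)
$\left(V{\left(E,2 - -2 \right)} - 31\right) \left(-98\right) = \left(- 15 \left(1 + \frac{7}{5}\right) \left(1 + \left(2 - -2\right)\right) - 31\right) \left(-98\right) = \left(\left(-15\right) \frac{12}{5} \left(1 + \left(2 + 2\right)\right) - 31\right) \left(-98\right) = \left(\left(-15\right) \frac{12}{5} \left(1 + 4\right) - 31\right) \left(-98\right) = \left(\left(-15\right) \frac{12}{5} \cdot 5 - 31\right) \left(-98\right) = \left(-180 - 31\right) \left(-98\right) = \left(-211\right) \left(-98\right) = 20678$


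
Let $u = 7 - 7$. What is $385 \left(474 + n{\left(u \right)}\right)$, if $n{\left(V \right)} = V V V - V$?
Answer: $182490$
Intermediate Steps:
$u = 0$
$n{\left(V \right)} = V^{3} - V$ ($n{\left(V \right)} = V^{2} V - V = V^{3} - V$)
$385 \left(474 + n{\left(u \right)}\right) = 385 \left(474 + \left(0^{3} - 0\right)\right) = 385 \left(474 + \left(0 + 0\right)\right) = 385 \left(474 + 0\right) = 385 \cdot 474 = 182490$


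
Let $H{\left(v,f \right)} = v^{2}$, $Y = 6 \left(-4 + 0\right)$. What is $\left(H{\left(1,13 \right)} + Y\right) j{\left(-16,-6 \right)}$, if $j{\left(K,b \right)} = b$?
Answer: $138$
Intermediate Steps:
$Y = -24$ ($Y = 6 \left(-4\right) = -24$)
$\left(H{\left(1,13 \right)} + Y\right) j{\left(-16,-6 \right)} = \left(1^{2} - 24\right) \left(-6\right) = \left(1 - 24\right) \left(-6\right) = \left(-23\right) \left(-6\right) = 138$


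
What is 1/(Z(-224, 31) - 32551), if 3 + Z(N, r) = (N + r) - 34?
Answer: -1/32781 ≈ -3.0505e-5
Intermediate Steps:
Z(N, r) = -37 + N + r (Z(N, r) = -3 + ((N + r) - 34) = -3 + (-34 + N + r) = -37 + N + r)
1/(Z(-224, 31) - 32551) = 1/((-37 - 224 + 31) - 32551) = 1/(-230 - 32551) = 1/(-32781) = -1/32781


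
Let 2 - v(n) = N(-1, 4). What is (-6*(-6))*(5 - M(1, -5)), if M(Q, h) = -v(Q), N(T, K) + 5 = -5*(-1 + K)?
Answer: 972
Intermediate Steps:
N(T, K) = -5*K (N(T, K) = -5 - 5*(-1 + K) = -5 + (5 - 5*K) = -5*K)
v(n) = 22 (v(n) = 2 - (-5)*4 = 2 - 1*(-20) = 2 + 20 = 22)
M(Q, h) = -22 (M(Q, h) = -1*22 = -22)
(-6*(-6))*(5 - M(1, -5)) = (-6*(-6))*(5 - 1*(-22)) = 36*(5 + 22) = 36*27 = 972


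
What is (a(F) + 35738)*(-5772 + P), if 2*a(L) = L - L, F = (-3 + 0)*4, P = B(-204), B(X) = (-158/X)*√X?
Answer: -206279736 + 2823302*I*√51/51 ≈ -2.0628e+8 + 3.9534e+5*I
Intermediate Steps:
B(X) = -158/√X
P = 79*I*√51/51 (P = -(-79)*I*√51/51 = 79*I*√51/51 ≈ 11.062*I)
F = -12 (F = -3*4 = -12)
a(L) = 0 (a(L) = (L - L)/2 = (½)*0 = 0)
(a(F) + 35738)*(-5772 + P) = (0 + 35738)*(-5772 + 79*I*√51/51) = 35738*(-5772 + 79*I*√51/51) = -206279736 + 2823302*I*√51/51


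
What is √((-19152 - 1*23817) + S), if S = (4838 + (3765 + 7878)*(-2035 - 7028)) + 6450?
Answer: I*√105552190 ≈ 10274.0*I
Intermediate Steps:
S = -105509221 (S = (4838 + 11643*(-9063)) + 6450 = (4838 - 105520509) + 6450 = -105515671 + 6450 = -105509221)
√((-19152 - 1*23817) + S) = √((-19152 - 1*23817) - 105509221) = √((-19152 - 23817) - 105509221) = √(-42969 - 105509221) = √(-105552190) = I*√105552190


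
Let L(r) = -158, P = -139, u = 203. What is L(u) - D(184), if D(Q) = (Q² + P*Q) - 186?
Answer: -8252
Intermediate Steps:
D(Q) = -186 + Q² - 139*Q (D(Q) = (Q² - 139*Q) - 186 = -186 + Q² - 139*Q)
L(u) - D(184) = -158 - (-186 + 184² - 139*184) = -158 - (-186 + 33856 - 25576) = -158 - 1*8094 = -158 - 8094 = -8252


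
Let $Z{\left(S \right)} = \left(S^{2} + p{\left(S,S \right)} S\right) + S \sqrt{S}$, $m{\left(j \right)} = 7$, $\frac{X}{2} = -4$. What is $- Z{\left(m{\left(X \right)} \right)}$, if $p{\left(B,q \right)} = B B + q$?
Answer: $-441 - 7 \sqrt{7} \approx -459.52$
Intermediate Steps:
$X = -8$ ($X = 2 \left(-4\right) = -8$)
$p{\left(B,q \right)} = q + B^{2}$ ($p{\left(B,q \right)} = B^{2} + q = q + B^{2}$)
$Z{\left(S \right)} = S^{2} + S^{\frac{3}{2}} + S \left(S + S^{2}\right)$ ($Z{\left(S \right)} = \left(S^{2} + \left(S + S^{2}\right) S\right) + S \sqrt{S} = \left(S^{2} + S \left(S + S^{2}\right)\right) + S^{\frac{3}{2}} = S^{2} + S^{\frac{3}{2}} + S \left(S + S^{2}\right)$)
$- Z{\left(m{\left(X \right)} \right)} = - (7^{3} + 7^{\frac{3}{2}} + 2 \cdot 7^{2}) = - (343 + 7 \sqrt{7} + 2 \cdot 49) = - (343 + 7 \sqrt{7} + 98) = - (441 + 7 \sqrt{7}) = -441 - 7 \sqrt{7}$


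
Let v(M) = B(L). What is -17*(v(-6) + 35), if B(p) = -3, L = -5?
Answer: -544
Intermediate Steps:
v(M) = -3
-17*(v(-6) + 35) = -17*(-3 + 35) = -17*32 = -544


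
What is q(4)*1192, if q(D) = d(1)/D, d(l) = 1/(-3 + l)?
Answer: -149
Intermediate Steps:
q(D) = -1/(2*D) (q(D) = 1/((-3 + 1)*D) = 1/((-2)*D) = -1/(2*D))
q(4)*1192 = -1/2/4*1192 = -1/2*1/4*1192 = -1/8*1192 = -149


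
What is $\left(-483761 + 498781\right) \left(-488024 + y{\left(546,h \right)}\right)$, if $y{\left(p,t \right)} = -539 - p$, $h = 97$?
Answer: $-7346417180$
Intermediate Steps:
$\left(-483761 + 498781\right) \left(-488024 + y{\left(546,h \right)}\right) = \left(-483761 + 498781\right) \left(-488024 - 1085\right) = 15020 \left(-488024 - 1085\right) = 15020 \left(-489109\right) = -7346417180$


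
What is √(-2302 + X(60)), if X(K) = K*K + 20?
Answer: √1318 ≈ 36.304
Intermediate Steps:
X(K) = 20 + K² (X(K) = K² + 20 = 20 + K²)
√(-2302 + X(60)) = √(-2302 + (20 + 60²)) = √(-2302 + (20 + 3600)) = √(-2302 + 3620) = √1318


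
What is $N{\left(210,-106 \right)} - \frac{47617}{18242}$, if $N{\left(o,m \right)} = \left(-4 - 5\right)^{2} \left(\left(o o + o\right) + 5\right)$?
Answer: $\frac{65479885013}{18242} \approx 3.5895 \cdot 10^{6}$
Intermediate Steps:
$N{\left(o,m \right)} = 405 + 81 o + 81 o^{2}$ ($N{\left(o,m \right)} = \left(-9\right)^{2} \left(\left(o^{2} + o\right) + 5\right) = 81 \left(\left(o + o^{2}\right) + 5\right) = 81 \left(5 + o + o^{2}\right) = 405 + 81 o + 81 o^{2}$)
$N{\left(210,-106 \right)} - \frac{47617}{18242} = \left(405 + 81 \cdot 210 + 81 \cdot 210^{2}\right) - \frac{47617}{18242} = \left(405 + 17010 + 81 \cdot 44100\right) - \frac{47617}{18242} = \left(405 + 17010 + 3572100\right) - \frac{47617}{18242} = 3589515 - \frac{47617}{18242} = \frac{65479885013}{18242}$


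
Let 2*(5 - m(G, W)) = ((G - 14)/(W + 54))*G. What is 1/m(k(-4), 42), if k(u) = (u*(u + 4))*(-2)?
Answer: ⅕ ≈ 0.20000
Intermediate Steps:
k(u) = -2*u*(4 + u) (k(u) = (u*(4 + u))*(-2) = -2*u*(4 + u))
m(G, W) = 5 - G*(-14 + G)/(2*(54 + W)) (m(G, W) = 5 - (G - 14)/(W + 54)*G/2 = 5 - (-14 + G)/(54 + W)*G/2 = 5 - G*(-14 + G)/(2*(54 + W)))
1/m(k(-4), 42) = 1/((540 - (-2*(-4)*(4 - 4))² + 10*42 + 14*(-2*(-4)*(4 - 4)))/(2*(54 + 42))) = 1/((½)*(540 - (-2*(-4)*0)² + 420 + 14*(-2*(-4)*0))/96) = 1/((½)*(1/96)*(540 - 1*0² + 420 + 14*0)) = 1/((½)*(1/96)*(540 - 1*0 + 420 + 0)) = 1/((½)*(1/96)*(540 + 0 + 420 + 0)) = 1/((½)*(1/96)*960) = 1/5 = ⅕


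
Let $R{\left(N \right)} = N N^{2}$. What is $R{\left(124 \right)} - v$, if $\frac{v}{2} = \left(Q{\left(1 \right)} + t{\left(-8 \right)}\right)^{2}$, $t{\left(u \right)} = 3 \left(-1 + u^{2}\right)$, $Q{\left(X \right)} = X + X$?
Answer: $1833662$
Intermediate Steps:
$Q{\left(X \right)} = 2 X$
$t{\left(u \right)} = -3 + 3 u^{2}$
$R{\left(N \right)} = N^{3}$
$v = 72962$ ($v = 2 \left(2 \cdot 1 - \left(3 - 3 \left(-8\right)^{2}\right)\right)^{2} = 2 \left(2 + \left(-3 + 3 \cdot 64\right)\right)^{2} = 2 \left(2 + \left(-3 + 192\right)\right)^{2} = 2 \left(2 + 189\right)^{2} = 2 \cdot 191^{2} = 2 \cdot 36481 = 72962$)
$R{\left(124 \right)} - v = 124^{3} - 72962 = 1906624 - 72962 = 1833662$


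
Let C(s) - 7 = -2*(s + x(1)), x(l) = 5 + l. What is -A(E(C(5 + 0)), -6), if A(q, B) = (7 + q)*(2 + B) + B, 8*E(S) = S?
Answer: 53/2 ≈ 26.500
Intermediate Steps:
C(s) = -5 - 2*s (C(s) = 7 - 2*(s + (5 + 1)) = 7 - 2*(s + 6) = 7 - 2*(6 + s) = 7 + (-12 - 2*s) = -5 - 2*s)
E(S) = S/8
A(q, B) = B + (2 + B)*(7 + q) (A(q, B) = (2 + B)*(7 + q) + B = B + (2 + B)*(7 + q))
-A(E(C(5 + 0)), -6) = -(14 + 2*((-5 - 2*(5 + 0))/8) + 8*(-6) - 3*(-5 - 2*(5 + 0))/4) = -(14 + 2*((-5 - 2*5)/8) - 48 - 3*(-5 - 2*5)/4) = -(14 + 2*((-5 - 10)/8) - 48 - 3*(-5 - 10)/4) = -(14 + 2*((⅛)*(-15)) - 48 - 3*(-15)/4) = -(14 + 2*(-15/8) - 48 - 6*(-15/8)) = -(14 - 15/4 - 48 + 45/4) = -1*(-53/2) = 53/2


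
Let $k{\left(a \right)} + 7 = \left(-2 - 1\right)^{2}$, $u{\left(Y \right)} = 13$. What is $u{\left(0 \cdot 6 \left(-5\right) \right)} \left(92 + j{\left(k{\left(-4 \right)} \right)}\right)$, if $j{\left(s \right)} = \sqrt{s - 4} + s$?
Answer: $1222 + 13 i \sqrt{2} \approx 1222.0 + 18.385 i$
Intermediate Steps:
$k{\left(a \right)} = 2$ ($k{\left(a \right)} = -7 + \left(-2 - 1\right)^{2} = -7 + \left(-3\right)^{2} = -7 + 9 = 2$)
$j{\left(s \right)} = s + \sqrt{-4 + s}$ ($j{\left(s \right)} = \sqrt{-4 + s} + s = s + \sqrt{-4 + s}$)
$u{\left(0 \cdot 6 \left(-5\right) \right)} \left(92 + j{\left(k{\left(-4 \right)} \right)}\right) = 13 \left(92 + \left(2 + \sqrt{-4 + 2}\right)\right) = 13 \left(92 + \left(2 + \sqrt{-2}\right)\right) = 13 \left(92 + \left(2 + i \sqrt{2}\right)\right) = 13 \left(94 + i \sqrt{2}\right) = 1222 + 13 i \sqrt{2}$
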